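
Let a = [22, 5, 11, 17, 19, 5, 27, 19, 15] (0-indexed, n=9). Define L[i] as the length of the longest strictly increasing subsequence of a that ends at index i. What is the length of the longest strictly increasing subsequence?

5

   i    0    1    2    3    4    5    6    7    8
a[i]   22    5   11   17   19    5   27   19   15
L[i]    1    1    2    3    4    1    5    4    3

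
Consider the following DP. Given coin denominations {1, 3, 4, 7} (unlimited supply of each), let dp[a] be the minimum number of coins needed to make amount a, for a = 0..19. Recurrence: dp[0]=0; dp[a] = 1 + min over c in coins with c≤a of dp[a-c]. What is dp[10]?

2

 a  0  1  2  3  4  5  6  7  8  9 10 11 12 13 14 15 16 17 18 19
dp  0  1  2  1  1  2  2  1  2  3  2  2  3  3  2  3  4  3  3  4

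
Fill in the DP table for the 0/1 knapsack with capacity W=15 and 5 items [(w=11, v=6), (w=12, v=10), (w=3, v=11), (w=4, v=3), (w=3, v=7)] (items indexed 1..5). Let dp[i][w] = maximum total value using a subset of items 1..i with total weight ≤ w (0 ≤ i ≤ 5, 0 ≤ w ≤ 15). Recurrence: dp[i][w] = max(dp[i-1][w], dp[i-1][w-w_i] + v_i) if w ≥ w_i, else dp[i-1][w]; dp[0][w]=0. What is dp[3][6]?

i\w   0   1   2   3   4   5   6   7   8   9  10  11  12  13  14  15
  0   0   0   0   0   0   0   0   0   0   0   0   0   0   0   0   0
  1   0   0   0   0   0   0   0   0   0   0   0   6   6   6   6   6
  2   0   0   0   0   0   0   0   0   0   0   0   6  10  10  10  10
  3   0   0   0  11  11  11  11  11  11  11  11  11  11  11  17  21
  4   0   0   0  11  11  11  11  14  14  14  14  14  14  14  17  21
  5   0   0   0  11  11  11  18  18  18  18  21  21  21  21  21  21

11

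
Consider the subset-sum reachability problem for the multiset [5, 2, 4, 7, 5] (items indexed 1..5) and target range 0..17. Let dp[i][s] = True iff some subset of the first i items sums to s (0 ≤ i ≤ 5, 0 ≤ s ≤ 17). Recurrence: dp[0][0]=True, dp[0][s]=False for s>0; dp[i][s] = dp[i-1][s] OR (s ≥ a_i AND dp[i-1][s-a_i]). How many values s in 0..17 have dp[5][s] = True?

14

i\s   0   1   2   3   4   5   6   7   8   9  10  11  12  13  14  15  16  17
  0   T   F   F   F   F   F   F   F   F   F   F   F   F   F   F   F   F   F
  1   T   F   F   F   F   T   F   F   F   F   F   F   F   F   F   F   F   F
  2   T   F   T   F   F   T   F   T   F   F   F   F   F   F   F   F   F   F
  3   T   F   T   F   T   T   T   T   F   T   F   T   F   F   F   F   F   F
  4   T   F   T   F   T   T   T   T   F   T   F   T   T   T   T   F   T   F
  5   T   F   T   F   T   T   T   T   F   T   T   T   T   T   T   F   T   T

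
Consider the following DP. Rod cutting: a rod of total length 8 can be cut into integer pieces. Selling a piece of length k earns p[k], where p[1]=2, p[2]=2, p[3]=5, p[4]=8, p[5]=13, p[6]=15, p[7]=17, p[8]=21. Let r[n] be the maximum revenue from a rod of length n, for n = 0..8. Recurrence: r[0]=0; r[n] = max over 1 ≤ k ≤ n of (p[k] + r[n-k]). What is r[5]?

   n    0    1    2    3    4    5    6    7    8
r[n]    0    2    4    6    8   13   15   17   21

13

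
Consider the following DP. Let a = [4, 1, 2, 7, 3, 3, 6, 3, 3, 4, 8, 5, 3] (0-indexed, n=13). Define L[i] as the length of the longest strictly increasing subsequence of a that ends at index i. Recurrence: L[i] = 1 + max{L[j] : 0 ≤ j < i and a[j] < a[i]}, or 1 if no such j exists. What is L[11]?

   i    0    1    2    3    4    5    6    7    8    9   10   11   12
a[i]    4    1    2    7    3    3    6    3    3    4    8    5    3
L[i]    1    1    2    3    3    3    4    3    3    4    5    5    3

5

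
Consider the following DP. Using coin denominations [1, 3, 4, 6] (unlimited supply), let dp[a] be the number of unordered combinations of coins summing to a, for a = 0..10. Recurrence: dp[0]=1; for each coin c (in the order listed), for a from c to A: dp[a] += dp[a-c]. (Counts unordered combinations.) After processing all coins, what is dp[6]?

5

after  coin     0     1     2     3     4     5     6     7     8     9    10
          1     1     1     1     1     1     1     1     1     1     1     1
          3     1     1     1     2     2     2     3     3     3     4     4
          4     1     1     1     2     3     3     4     5     6     7     8
          6     1     1     1     2     3     3     5     6     7     9    11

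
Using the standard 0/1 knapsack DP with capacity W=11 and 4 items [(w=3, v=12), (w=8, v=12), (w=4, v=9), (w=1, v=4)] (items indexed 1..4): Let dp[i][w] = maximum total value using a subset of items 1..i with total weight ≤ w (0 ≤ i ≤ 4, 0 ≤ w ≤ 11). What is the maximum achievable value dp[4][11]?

i\w   0   1   2   3   4   5   6   7   8   9  10  11
  0   0   0   0   0   0   0   0   0   0   0   0   0
  1   0   0   0  12  12  12  12  12  12  12  12  12
  2   0   0   0  12  12  12  12  12  12  12  12  24
  3   0   0   0  12  12  12  12  21  21  21  21  24
  4   0   4   4  12  16  16  16  21  25  25  25  25

25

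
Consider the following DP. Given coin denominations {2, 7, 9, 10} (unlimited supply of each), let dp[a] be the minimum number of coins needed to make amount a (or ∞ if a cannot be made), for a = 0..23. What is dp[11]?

2

 a  0  1  2  3  4  5  6  7  8  9 10 11 12 13 14 15 16 17 18 19 20 21 22 23
dp  0  -  1  -  2  -  3  1  4  1  1  2  2  3  2  4  2  2  2  2  2  3  3  3
(- denotes ∞ / unreachable)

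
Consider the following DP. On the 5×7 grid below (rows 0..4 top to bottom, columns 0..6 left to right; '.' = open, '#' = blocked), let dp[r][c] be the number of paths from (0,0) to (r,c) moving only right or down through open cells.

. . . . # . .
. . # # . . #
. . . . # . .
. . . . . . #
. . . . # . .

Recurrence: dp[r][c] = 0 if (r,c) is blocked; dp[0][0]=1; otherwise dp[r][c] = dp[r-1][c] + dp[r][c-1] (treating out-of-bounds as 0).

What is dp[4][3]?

r\c   0   1   2   3   4   5   6
  0   1   1   1   1   0   0   0
  1   1   2   0   0   0   0   0
  2   1   3   3   3   0   0   0
  3   1   4   7  10  10  10   0
  4   1   5  12  22   0  10  10

22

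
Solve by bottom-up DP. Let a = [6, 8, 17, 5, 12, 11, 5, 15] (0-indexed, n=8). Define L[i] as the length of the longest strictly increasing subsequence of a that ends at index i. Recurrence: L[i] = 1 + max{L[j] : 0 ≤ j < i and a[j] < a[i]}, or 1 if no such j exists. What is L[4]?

   i    0    1    2    3    4    5    6    7
a[i]    6    8   17    5   12   11    5   15
L[i]    1    2    3    1    3    3    1    4

3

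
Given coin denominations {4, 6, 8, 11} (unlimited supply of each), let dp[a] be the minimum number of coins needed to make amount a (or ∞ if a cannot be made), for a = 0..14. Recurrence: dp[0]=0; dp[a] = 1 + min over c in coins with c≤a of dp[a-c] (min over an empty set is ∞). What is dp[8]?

 a  0  1  2  3  4  5  6  7  8  9 10 11 12 13 14
dp  0  -  -  -  1  -  1  -  1  -  2  1  2  -  2
(- denotes ∞ / unreachable)

1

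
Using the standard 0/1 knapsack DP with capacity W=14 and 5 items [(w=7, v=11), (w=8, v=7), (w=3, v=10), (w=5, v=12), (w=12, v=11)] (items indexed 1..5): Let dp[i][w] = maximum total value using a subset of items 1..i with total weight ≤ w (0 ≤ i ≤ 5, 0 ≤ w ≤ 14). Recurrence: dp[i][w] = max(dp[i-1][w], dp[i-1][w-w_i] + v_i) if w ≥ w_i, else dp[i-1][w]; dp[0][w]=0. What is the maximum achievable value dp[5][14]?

i\w   0   1   2   3   4   5   6   7   8   9  10  11  12  13  14
  0   0   0   0   0   0   0   0   0   0   0   0   0   0   0   0
  1   0   0   0   0   0   0   0  11  11  11  11  11  11  11  11
  2   0   0   0   0   0   0   0  11  11  11  11  11  11  11  11
  3   0   0   0  10  10  10  10  11  11  11  21  21  21  21  21
  4   0   0   0  10  10  12  12  12  22  22  22  22  23  23  23
  5   0   0   0  10  10  12  12  12  22  22  22  22  23  23  23

23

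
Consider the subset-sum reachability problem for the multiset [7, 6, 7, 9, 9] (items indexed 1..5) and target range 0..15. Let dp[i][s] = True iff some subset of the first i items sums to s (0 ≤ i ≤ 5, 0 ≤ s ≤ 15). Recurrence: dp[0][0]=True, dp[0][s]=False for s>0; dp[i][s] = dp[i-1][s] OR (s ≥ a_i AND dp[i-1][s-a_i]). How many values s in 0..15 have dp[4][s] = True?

i\s   0   1   2   3   4   5   6   7   8   9  10  11  12  13  14  15
  0   T   F   F   F   F   F   F   F   F   F   F   F   F   F   F   F
  1   T   F   F   F   F   F   F   T   F   F   F   F   F   F   F   F
  2   T   F   F   F   F   F   T   T   F   F   F   F   F   T   F   F
  3   T   F   F   F   F   F   T   T   F   F   F   F   F   T   T   F
  4   T   F   F   F   F   F   T   T   F   T   F   F   F   T   T   T
  5   T   F   F   F   F   F   T   T   F   T   F   F   F   T   T   T

7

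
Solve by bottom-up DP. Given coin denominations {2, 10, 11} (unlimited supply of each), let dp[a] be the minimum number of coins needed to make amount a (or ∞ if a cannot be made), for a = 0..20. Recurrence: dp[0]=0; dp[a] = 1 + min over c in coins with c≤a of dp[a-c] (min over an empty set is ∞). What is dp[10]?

1

 a  0  1  2  3  4  5  6  7  8  9 10 11 12 13 14 15 16 17 18 19 20
dp  0  -  1  -  2  -  3  -  4  -  1  1  2  2  3  3  4  4  5  5  2
(- denotes ∞ / unreachable)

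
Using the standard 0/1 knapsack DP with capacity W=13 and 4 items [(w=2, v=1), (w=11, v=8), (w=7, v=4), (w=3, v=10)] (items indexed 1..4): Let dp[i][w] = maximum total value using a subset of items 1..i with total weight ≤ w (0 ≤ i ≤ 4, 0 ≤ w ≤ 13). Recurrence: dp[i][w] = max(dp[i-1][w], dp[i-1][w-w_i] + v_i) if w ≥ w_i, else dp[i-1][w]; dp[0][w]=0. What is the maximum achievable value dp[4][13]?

i\w   0   1   2   3   4   5   6   7   8   9  10  11  12  13
  0   0   0   0   0   0   0   0   0   0   0   0   0   0   0
  1   0   0   1   1   1   1   1   1   1   1   1   1   1   1
  2   0   0   1   1   1   1   1   1   1   1   1   8   8   9
  3   0   0   1   1   1   1   1   4   4   5   5   8   8   9
  4   0   0   1  10  10  11  11  11  11  11  14  14  15  15

15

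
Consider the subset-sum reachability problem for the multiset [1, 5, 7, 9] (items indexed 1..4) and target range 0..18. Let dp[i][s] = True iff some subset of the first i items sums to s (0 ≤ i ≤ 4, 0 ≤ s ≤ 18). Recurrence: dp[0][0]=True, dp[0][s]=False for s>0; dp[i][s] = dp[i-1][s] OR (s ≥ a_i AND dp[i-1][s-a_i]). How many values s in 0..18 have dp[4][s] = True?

i\s   0   1   2   3   4   5   6   7   8   9  10  11  12  13  14  15  16  17  18
  0   T   F   F   F   F   F   F   F   F   F   F   F   F   F   F   F   F   F   F
  1   T   T   F   F   F   F   F   F   F   F   F   F   F   F   F   F   F   F   F
  2   T   T   F   F   F   T   T   F   F   F   F   F   F   F   F   F   F   F   F
  3   T   T   F   F   F   T   T   T   T   F   F   F   T   T   F   F   F   F   F
  4   T   T   F   F   F   T   T   T   T   T   T   F   T   T   T   T   T   T   F

14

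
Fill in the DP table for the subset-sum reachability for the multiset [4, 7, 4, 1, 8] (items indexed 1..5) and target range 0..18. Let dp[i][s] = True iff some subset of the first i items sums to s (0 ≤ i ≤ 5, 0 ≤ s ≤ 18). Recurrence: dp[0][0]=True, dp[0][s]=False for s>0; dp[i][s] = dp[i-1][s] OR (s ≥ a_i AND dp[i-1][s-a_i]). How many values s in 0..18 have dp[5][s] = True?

i\s   0   1   2   3   4   5   6   7   8   9  10  11  12  13  14  15  16  17  18
  0   T   F   F   F   F   F   F   F   F   F   F   F   F   F   F   F   F   F   F
  1   T   F   F   F   T   F   F   F   F   F   F   F   F   F   F   F   F   F   F
  2   T   F   F   F   T   F   F   T   F   F   F   T   F   F   F   F   F   F   F
  3   T   F   F   F   T   F   F   T   T   F   F   T   F   F   F   T   F   F   F
  4   T   T   F   F   T   T   F   T   T   T   F   T   T   F   F   T   T   F   F
  5   T   T   F   F   T   T   F   T   T   T   F   T   T   T   F   T   T   T   F

13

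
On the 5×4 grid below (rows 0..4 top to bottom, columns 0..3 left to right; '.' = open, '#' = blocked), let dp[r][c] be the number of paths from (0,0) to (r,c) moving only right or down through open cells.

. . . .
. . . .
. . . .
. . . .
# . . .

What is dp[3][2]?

10

r\c   0   1   2   3
  0   1   1   1   1
  1   1   2   3   4
  2   1   3   6  10
  3   1   4  10  20
  4   0   4  14  34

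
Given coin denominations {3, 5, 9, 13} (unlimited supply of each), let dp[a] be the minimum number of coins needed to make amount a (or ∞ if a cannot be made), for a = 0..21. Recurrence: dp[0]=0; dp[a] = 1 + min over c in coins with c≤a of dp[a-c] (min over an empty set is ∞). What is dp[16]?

2

 a  0  1  2  3  4  5  6  7  8  9 10 11 12 13 14 15 16 17 18 19 20 21
dp  0  -  -  1  -  1  2  -  2  1  2  3  2  1  2  3  2  3  2  3  4  3
(- denotes ∞ / unreachable)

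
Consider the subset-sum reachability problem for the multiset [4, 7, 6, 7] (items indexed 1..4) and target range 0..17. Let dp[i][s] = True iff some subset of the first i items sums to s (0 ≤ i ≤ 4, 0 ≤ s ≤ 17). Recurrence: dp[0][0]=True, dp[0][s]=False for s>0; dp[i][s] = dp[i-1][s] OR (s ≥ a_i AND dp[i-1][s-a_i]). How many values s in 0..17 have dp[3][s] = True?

8

i\s   0   1   2   3   4   5   6   7   8   9  10  11  12  13  14  15  16  17
  0   T   F   F   F   F   F   F   F   F   F   F   F   F   F   F   F   F   F
  1   T   F   F   F   T   F   F   F   F   F   F   F   F   F   F   F   F   F
  2   T   F   F   F   T   F   F   T   F   F   F   T   F   F   F   F   F   F
  3   T   F   F   F   T   F   T   T   F   F   T   T   F   T   F   F   F   T
  4   T   F   F   F   T   F   T   T   F   F   T   T   F   T   T   F   F   T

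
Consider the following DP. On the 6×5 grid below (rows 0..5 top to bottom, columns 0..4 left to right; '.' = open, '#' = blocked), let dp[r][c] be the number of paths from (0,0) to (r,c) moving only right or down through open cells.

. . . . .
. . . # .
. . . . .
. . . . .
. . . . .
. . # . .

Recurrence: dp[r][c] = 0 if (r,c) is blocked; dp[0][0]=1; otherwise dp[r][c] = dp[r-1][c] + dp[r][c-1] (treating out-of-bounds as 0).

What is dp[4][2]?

15

r\c   0   1   2   3   4
  0   1   1   1   1   1
  1   1   2   3   0   1
  2   1   3   6   6   7
  3   1   4  10  16  23
  4   1   5  15  31  54
  5   1   6   0  31  85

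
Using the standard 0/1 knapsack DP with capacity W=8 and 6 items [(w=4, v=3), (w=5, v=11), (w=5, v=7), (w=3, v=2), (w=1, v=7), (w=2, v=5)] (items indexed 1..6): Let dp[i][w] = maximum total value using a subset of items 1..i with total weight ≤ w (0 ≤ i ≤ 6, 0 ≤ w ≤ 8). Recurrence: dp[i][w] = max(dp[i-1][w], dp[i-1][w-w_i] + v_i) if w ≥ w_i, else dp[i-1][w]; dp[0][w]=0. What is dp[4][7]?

11

i\w   0   1   2   3   4   5   6   7   8
  0   0   0   0   0   0   0   0   0   0
  1   0   0   0   0   3   3   3   3   3
  2   0   0   0   0   3  11  11  11  11
  3   0   0   0   0   3  11  11  11  11
  4   0   0   0   2   3  11  11  11  13
  5   0   7   7   7   9  11  18  18  18
  6   0   7   7  12  12  12  18  18  23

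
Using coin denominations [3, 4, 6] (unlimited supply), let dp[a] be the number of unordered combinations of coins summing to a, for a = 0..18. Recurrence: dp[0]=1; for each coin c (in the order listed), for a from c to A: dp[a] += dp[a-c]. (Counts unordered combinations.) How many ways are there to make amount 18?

after  coin     0     1     2     3     4     5     6     7     8     9    10    11    12    13    14    15    16    17    18
          3     1     0     0     1     0     0     1     0     0     1     0     0     1     0     0     1     0     0     1
          4     1     0     0     1     1     0     1     1     1     1     1     1     2     1     1     2     2     1     2
          6     1     0     0     1     1     0     2     1     1     2     2     1     4     2     2     4     4     2     6

6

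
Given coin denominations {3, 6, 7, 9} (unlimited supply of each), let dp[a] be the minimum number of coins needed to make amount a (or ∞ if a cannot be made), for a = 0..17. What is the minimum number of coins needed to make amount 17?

3

 a  0  1  2  3  4  5  6  7  8  9 10 11 12 13 14 15 16 17
dp  0  -  -  1  -  -  1  1  -  1  2  -  2  2  2  2  2  3
(- denotes ∞ / unreachable)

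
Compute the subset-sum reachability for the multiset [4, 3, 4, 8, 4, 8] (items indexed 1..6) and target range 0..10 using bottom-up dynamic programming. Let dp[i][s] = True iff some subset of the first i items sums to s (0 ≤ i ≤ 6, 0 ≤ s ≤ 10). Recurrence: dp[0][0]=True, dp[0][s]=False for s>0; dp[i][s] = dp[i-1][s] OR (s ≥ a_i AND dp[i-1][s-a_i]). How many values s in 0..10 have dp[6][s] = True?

5

i\s   0   1   2   3   4   5   6   7   8   9  10
  0   T   F   F   F   F   F   F   F   F   F   F
  1   T   F   F   F   T   F   F   F   F   F   F
  2   T   F   F   T   T   F   F   T   F   F   F
  3   T   F   F   T   T   F   F   T   T   F   F
  4   T   F   F   T   T   F   F   T   T   F   F
  5   T   F   F   T   T   F   F   T   T   F   F
  6   T   F   F   T   T   F   F   T   T   F   F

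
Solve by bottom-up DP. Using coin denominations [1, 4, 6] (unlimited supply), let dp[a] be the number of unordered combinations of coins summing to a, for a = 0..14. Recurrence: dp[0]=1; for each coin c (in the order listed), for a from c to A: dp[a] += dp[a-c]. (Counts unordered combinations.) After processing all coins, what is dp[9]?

after  coin     0     1     2     3     4     5     6     7     8     9    10    11    12    13    14
          1     1     1     1     1     1     1     1     1     1     1     1     1     1     1     1
          4     1     1     1     1     2     2     2     2     3     3     3     3     4     4     4
          6     1     1     1     1     2     2     3     3     4     4     5     5     7     7     8

4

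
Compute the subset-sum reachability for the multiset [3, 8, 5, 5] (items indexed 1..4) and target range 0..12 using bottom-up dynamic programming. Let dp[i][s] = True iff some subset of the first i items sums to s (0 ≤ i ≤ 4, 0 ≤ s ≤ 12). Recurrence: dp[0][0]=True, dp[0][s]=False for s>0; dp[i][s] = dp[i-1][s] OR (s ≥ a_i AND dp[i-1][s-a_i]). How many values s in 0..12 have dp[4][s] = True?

i\s   0   1   2   3   4   5   6   7   8   9  10  11  12
  0   T   F   F   F   F   F   F   F   F   F   F   F   F
  1   T   F   F   T   F   F   F   F   F   F   F   F   F
  2   T   F   F   T   F   F   F   F   T   F   F   T   F
  3   T   F   F   T   F   T   F   F   T   F   F   T   F
  4   T   F   F   T   F   T   F   F   T   F   T   T   F

6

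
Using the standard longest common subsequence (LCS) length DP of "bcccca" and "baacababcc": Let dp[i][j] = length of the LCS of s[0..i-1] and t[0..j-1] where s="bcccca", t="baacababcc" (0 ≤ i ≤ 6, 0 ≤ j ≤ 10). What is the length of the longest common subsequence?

   ''  b  a  a  c  a  b  a  b  c  c
''  0  0  0  0  0  0  0  0  0  0  0
 b  0  1  1  1  1  1  1  1  1  1  1
 c  0  1  1  1  2  2  2  2  2  2  2
 c  0  1  1  1  2  2  2  2  2  3  3
 c  0  1  1  1  2  2  2  2  2  3  4
 c  0  1  1  1  2  2  2  2  2  3  4
 a  0  1  2  2  2  3  3  3  3  3  4

4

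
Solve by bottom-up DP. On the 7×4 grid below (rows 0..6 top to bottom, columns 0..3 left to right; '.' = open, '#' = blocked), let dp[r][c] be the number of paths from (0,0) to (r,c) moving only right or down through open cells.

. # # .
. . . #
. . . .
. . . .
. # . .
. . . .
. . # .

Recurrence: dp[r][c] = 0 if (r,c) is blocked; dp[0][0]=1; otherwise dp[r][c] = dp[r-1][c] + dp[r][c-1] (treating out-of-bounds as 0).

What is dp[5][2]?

7

r\c   0   1   2   3
  0   1   0   0   0
  1   1   1   1   0
  2   1   2   3   3
  3   1   3   6   9
  4   1   0   6  15
  5   1   1   7  22
  6   1   2   0  22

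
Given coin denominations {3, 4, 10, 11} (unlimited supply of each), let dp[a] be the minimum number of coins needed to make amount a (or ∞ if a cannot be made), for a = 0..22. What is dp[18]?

3

 a  0  1  2  3  4  5  6  7  8  9 10 11 12 13 14 15 16 17 18 19 20 21 22
dp  0  -  -  1  1  -  2  2  2  3  1  1  3  2  2  2  3  3  3  3  2  2  2
(- denotes ∞ / unreachable)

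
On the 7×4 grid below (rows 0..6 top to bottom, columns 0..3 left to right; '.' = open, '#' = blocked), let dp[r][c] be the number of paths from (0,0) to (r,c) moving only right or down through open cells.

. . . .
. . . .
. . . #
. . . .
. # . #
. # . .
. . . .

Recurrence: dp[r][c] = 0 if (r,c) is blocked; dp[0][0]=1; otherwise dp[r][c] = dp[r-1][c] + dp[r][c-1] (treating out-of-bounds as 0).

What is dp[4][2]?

10

r\c   0   1   2   3
  0   1   1   1   1
  1   1   2   3   4
  2   1   3   6   0
  3   1   4  10  10
  4   1   0  10   0
  5   1   0  10  10
  6   1   1  11  21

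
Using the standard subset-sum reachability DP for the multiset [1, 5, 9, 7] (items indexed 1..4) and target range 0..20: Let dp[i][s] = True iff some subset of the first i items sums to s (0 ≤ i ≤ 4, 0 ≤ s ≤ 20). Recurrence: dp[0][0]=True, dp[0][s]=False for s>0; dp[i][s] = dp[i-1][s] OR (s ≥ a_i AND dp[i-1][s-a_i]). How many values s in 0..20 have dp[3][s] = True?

8

i\s   0   1   2   3   4   5   6   7   8   9  10  11  12  13  14  15  16  17  18  19  20
  0   T   F   F   F   F   F   F   F   F   F   F   F   F   F   F   F   F   F   F   F   F
  1   T   T   F   F   F   F   F   F   F   F   F   F   F   F   F   F   F   F   F   F   F
  2   T   T   F   F   F   T   T   F   F   F   F   F   F   F   F   F   F   F   F   F   F
  3   T   T   F   F   F   T   T   F   F   T   T   F   F   F   T   T   F   F   F   F   F
  4   T   T   F   F   F   T   T   T   T   T   T   F   T   T   T   T   T   T   F   F   F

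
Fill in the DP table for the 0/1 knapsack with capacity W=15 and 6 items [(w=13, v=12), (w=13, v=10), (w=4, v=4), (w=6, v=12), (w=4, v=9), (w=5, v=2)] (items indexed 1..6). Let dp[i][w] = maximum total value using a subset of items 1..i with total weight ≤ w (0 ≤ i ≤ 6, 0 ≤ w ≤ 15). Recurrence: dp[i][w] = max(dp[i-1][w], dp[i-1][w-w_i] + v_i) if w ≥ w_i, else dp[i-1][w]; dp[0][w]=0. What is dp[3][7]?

i\w   0   1   2   3   4   5   6   7   8   9  10  11  12  13  14  15
  0   0   0   0   0   0   0   0   0   0   0   0   0   0   0   0   0
  1   0   0   0   0   0   0   0   0   0   0   0   0   0  12  12  12
  2   0   0   0   0   0   0   0   0   0   0   0   0   0  12  12  12
  3   0   0   0   0   4   4   4   4   4   4   4   4   4  12  12  12
  4   0   0   0   0   4   4  12  12  12  12  16  16  16  16  16  16
  5   0   0   0   0   9   9  12  12  13  13  21  21  21  21  25  25
  6   0   0   0   0   9   9  12  12  13  13  21  21  21  21  25  25

4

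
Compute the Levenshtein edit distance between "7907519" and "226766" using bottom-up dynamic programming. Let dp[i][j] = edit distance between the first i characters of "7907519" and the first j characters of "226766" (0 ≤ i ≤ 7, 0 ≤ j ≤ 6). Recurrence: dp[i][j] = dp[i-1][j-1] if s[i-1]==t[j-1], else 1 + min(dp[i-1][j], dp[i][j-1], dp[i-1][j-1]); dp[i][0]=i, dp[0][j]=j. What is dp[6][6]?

5

   ''  2  2  6  7  6  6
''  0  1  2  3  4  5  6
 7  1  1  2  3  3  4  5
 9  2  2  2  3  4  4  5
 0  3  3  3  3  4  5  5
 7  4  4  4  4  3  4  5
 5  5  5  5  5  4  4  5
 1  6  6  6  6  5  5  5
 9  7  7  7  7  6  6  6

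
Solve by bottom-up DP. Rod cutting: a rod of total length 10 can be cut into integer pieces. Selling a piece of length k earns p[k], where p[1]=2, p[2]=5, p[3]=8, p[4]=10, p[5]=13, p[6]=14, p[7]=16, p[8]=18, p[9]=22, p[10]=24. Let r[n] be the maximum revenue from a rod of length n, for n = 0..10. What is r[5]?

   n    0    1    2    3    4    5    6    7    8    9   10
r[n]    0    2    5    8   10   13   16   18   21   24   26

13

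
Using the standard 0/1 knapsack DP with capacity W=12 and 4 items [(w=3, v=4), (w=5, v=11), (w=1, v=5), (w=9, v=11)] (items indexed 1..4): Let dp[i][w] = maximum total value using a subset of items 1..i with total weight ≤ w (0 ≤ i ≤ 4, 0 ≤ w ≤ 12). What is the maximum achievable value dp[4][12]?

20

i\w   0   1   2   3   4   5   6   7   8   9  10  11  12
  0   0   0   0   0   0   0   0   0   0   0   0   0   0
  1   0   0   0   4   4   4   4   4   4   4   4   4   4
  2   0   0   0   4   4  11  11  11  15  15  15  15  15
  3   0   5   5   5   9  11  16  16  16  20  20  20  20
  4   0   5   5   5   9  11  16  16  16  20  20  20  20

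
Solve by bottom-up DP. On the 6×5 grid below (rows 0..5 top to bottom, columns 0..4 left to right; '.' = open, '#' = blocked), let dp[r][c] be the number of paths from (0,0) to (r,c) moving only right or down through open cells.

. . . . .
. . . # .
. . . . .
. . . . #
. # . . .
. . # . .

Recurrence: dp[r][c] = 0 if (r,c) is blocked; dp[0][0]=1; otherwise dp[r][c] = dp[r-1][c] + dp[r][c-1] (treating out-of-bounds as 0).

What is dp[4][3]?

r\c   0   1   2   3   4
  0   1   1   1   1   1
  1   1   2   3   0   1
  2   1   3   6   6   7
  3   1   4  10  16   0
  4   1   0  10  26  26
  5   1   1   0  26  52

26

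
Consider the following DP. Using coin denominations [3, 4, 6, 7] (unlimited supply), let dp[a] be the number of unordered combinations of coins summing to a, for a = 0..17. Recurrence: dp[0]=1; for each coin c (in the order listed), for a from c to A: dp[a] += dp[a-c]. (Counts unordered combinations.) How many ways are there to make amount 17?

5

after  coin     0     1     2     3     4     5     6     7     8     9    10    11    12    13    14    15    16    17
          3     1     0     0     1     0     0     1     0     0     1     0     0     1     0     0     1     0     0
          4     1     0     0     1     1     0     1     1     1     1     1     1     2     1     1     2     2     1
          6     1     0     0     1     1     0     2     1     1     2     2     1     4     2     2     4     4     2
          7     1     0     0     1     1     0     2     2     1     2     3     2     4     4     4     5     6     5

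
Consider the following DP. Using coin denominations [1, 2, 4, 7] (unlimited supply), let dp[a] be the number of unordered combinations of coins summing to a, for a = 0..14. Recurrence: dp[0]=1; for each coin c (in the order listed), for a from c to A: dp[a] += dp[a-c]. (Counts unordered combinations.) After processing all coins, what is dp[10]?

after  coin     0     1     2     3     4     5     6     7     8     9    10    11    12    13    14
          1     1     1     1     1     1     1     1     1     1     1     1     1     1     1     1
          2     1     1     2     2     3     3     4     4     5     5     6     6     7     7     8
          4     1     1     2     2     4     4     6     6     9     9    12    12    16    16    20
          7     1     1     2     2     4     4     6     7    10    11    14    16    20    22    27

14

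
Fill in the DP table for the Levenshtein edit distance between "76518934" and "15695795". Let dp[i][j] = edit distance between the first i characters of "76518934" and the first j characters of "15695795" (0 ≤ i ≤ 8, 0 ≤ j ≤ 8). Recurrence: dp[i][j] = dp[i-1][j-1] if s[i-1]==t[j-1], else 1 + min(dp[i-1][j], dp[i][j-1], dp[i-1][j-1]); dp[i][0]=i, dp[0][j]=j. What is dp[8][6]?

6

   ''  1  5  6  9  5  7  9  5
''  0  1  2  3  4  5  6  7  8
 7  1  1  2  3  4  5  5  6  7
 6  2  2  2  2  3  4  5  6  7
 5  3  3  2  3  3  3  4  5  6
 1  4  3  3  3  4  4  4  5  6
 8  5  4  4  4  4  5  5  5  6
 9  6  5  5  5  4  5  6  5  6
 3  7  6  6  6  5  5  6  6  6
 4  8  7  7  7  6  6  6  7  7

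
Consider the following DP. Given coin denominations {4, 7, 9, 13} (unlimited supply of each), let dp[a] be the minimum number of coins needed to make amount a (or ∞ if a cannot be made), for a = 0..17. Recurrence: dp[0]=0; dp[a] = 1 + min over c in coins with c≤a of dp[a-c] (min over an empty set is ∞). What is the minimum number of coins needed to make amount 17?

 a  0  1  2  3  4  5  6  7  8  9 10 11 12 13 14 15 16 17
dp  0  -  -  -  1  -  -  1  2  1  -  2  3  1  2  3  2  2
(- denotes ∞ / unreachable)

2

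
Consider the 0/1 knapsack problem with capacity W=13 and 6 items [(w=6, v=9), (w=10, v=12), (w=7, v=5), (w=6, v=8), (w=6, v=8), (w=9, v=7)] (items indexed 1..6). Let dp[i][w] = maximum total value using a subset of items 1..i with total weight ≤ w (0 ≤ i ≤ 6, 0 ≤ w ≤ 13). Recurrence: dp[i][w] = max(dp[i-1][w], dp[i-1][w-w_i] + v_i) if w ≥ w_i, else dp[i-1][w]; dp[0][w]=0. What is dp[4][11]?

12

i\w   0   1   2   3   4   5   6   7   8   9  10  11  12  13
  0   0   0   0   0   0   0   0   0   0   0   0   0   0   0
  1   0   0   0   0   0   0   9   9   9   9   9   9   9   9
  2   0   0   0   0   0   0   9   9   9   9  12  12  12  12
  3   0   0   0   0   0   0   9   9   9   9  12  12  12  14
  4   0   0   0   0   0   0   9   9   9   9  12  12  17  17
  5   0   0   0   0   0   0   9   9   9   9  12  12  17  17
  6   0   0   0   0   0   0   9   9   9   9  12  12  17  17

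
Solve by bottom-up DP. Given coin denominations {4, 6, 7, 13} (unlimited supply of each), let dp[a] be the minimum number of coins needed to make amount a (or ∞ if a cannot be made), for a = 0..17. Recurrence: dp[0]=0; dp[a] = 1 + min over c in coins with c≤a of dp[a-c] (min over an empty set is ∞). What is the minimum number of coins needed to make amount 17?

2

 a  0  1  2  3  4  5  6  7  8  9 10 11 12 13 14 15 16 17
dp  0  -  -  -  1  -  1  1  2  -  2  2  2  1  2  3  3  2
(- denotes ∞ / unreachable)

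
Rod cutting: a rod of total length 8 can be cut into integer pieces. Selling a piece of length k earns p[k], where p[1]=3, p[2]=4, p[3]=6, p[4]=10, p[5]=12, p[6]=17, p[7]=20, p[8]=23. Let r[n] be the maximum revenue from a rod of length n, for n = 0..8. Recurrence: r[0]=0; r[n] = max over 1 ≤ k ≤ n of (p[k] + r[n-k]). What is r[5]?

15

   n    0    1    2    3    4    5    6    7    8
r[n]    0    3    6    9   12   15   18   21   24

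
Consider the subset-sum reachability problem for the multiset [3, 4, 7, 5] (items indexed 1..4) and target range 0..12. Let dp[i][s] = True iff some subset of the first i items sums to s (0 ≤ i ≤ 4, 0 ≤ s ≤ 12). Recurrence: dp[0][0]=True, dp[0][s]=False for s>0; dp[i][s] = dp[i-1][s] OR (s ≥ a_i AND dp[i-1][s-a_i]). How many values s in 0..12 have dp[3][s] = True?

i\s   0   1   2   3   4   5   6   7   8   9  10  11  12
  0   T   F   F   F   F   F   F   F   F   F   F   F   F
  1   T   F   F   T   F   F   F   F   F   F   F   F   F
  2   T   F   F   T   T   F   F   T   F   F   F   F   F
  3   T   F   F   T   T   F   F   T   F   F   T   T   F
  4   T   F   F   T   T   T   F   T   T   T   T   T   T

6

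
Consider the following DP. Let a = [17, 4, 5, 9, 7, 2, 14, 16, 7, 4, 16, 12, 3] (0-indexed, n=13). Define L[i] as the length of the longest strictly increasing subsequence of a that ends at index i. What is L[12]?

2

   i    0    1    2    3    4    5    6    7    8    9   10   11   12
a[i]   17    4    5    9    7    2   14   16    7    4   16   12    3
L[i]    1    1    2    3    3    1    4    5    3    2    5    4    2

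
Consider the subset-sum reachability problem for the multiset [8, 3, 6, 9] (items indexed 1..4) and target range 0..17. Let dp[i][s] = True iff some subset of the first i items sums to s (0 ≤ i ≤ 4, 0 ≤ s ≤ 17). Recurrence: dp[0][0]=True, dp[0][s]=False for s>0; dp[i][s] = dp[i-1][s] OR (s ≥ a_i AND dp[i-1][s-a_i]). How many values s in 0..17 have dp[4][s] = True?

10

i\s   0   1   2   3   4   5   6   7   8   9  10  11  12  13  14  15  16  17
  0   T   F   F   F   F   F   F   F   F   F   F   F   F   F   F   F   F   F
  1   T   F   F   F   F   F   F   F   T   F   F   F   F   F   F   F   F   F
  2   T   F   F   T   F   F   F   F   T   F   F   T   F   F   F   F   F   F
  3   T   F   F   T   F   F   T   F   T   T   F   T   F   F   T   F   F   T
  4   T   F   F   T   F   F   T   F   T   T   F   T   T   F   T   T   F   T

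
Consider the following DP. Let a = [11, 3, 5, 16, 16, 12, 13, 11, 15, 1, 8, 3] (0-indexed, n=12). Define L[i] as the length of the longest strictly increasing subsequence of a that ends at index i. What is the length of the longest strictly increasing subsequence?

5

   i    0    1    2    3    4    5    6    7    8    9   10   11
a[i]   11    3    5   16   16   12   13   11   15    1    8    3
L[i]    1    1    2    3    3    3    4    3    5    1    3    2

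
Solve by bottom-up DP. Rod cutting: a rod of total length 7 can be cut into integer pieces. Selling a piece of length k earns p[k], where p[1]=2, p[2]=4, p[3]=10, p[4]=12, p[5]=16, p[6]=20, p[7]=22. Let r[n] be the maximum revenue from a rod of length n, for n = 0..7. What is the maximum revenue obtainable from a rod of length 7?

   n    0    1    2    3    4    5    6    7
r[n]    0    2    4   10   12   16   20   22

22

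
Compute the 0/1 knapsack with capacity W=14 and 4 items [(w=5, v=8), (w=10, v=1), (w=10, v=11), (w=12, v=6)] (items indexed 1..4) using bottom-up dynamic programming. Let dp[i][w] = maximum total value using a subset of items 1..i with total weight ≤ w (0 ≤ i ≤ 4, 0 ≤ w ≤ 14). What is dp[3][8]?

8

i\w   0   1   2   3   4   5   6   7   8   9  10  11  12  13  14
  0   0   0   0   0   0   0   0   0   0   0   0   0   0   0   0
  1   0   0   0   0   0   8   8   8   8   8   8   8   8   8   8
  2   0   0   0   0   0   8   8   8   8   8   8   8   8   8   8
  3   0   0   0   0   0   8   8   8   8   8  11  11  11  11  11
  4   0   0   0   0   0   8   8   8   8   8  11  11  11  11  11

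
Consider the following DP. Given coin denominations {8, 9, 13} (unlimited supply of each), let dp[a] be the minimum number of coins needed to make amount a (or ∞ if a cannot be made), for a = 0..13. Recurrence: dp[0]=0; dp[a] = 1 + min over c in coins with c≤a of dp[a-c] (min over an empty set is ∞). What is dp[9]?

 a  0  1  2  3  4  5  6  7  8  9 10 11 12 13
dp  0  -  -  -  -  -  -  -  1  1  -  -  -  1
(- denotes ∞ / unreachable)

1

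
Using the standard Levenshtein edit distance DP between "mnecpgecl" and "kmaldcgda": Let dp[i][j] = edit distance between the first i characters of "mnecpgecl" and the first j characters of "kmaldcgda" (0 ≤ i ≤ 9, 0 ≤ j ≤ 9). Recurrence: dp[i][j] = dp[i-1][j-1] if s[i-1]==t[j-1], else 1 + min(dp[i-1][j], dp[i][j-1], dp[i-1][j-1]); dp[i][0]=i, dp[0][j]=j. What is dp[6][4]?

   ''  k  m  a  l  d  c  g  d  a
''  0  1  2  3  4  5  6  7  8  9
 m  1  1  1  2  3  4  5  6  7  8
 n  2  2  2  2  3  4  5  6  7  8
 e  3  3  3  3  3  4  5  6  7  8
 c  4  4  4  4  4  4  4  5  6  7
 p  5  5  5  5  5  5  5  5  6  7
 g  6  6  6  6  6  6  6  5  6  7
 e  7  7  7  7  7  7  7  6  6  7
 c  8  8  8  8  8  8  7  7  7  7
 l  9  9  9  9  8  9  8  8  8  8

6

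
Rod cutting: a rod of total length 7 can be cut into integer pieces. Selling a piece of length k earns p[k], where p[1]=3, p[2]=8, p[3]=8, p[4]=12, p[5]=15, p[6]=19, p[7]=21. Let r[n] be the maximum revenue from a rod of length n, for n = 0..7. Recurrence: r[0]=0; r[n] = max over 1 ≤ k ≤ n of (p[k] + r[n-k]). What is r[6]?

24

   n    0    1    2    3    4    5    6    7
r[n]    0    3    8   11   16   19   24   27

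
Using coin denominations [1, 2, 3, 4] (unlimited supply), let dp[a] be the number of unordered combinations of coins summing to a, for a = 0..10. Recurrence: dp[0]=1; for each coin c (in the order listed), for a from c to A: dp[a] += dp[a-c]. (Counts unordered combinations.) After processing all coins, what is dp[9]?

18

after  coin     0     1     2     3     4     5     6     7     8     9    10
          1     1     1     1     1     1     1     1     1     1     1     1
          2     1     1     2     2     3     3     4     4     5     5     6
          3     1     1     2     3     4     5     7     8    10    12    14
          4     1     1     2     3     5     6     9    11    15    18    23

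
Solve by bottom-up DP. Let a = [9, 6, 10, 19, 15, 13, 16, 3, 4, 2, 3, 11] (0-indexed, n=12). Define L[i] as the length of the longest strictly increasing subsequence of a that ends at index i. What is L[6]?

4

   i    0    1    2    3    4    5    6    7    8    9   10   11
a[i]    9    6   10   19   15   13   16    3    4    2    3   11
L[i]    1    1    2    3    3    3    4    1    2    1    2    3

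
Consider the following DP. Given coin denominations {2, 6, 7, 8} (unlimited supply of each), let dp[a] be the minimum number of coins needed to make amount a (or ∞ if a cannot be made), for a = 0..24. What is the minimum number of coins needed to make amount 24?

3

 a  0  1  2  3  4  5  6  7  8  9 10 11 12 13 14 15 16 17 18 19 20 21 22 23 24
dp  0  -  1  -  2  -  1  1  1  2  2  3  2  2  2  2  2  3  3  3  3  3  3  3  3
(- denotes ∞ / unreachable)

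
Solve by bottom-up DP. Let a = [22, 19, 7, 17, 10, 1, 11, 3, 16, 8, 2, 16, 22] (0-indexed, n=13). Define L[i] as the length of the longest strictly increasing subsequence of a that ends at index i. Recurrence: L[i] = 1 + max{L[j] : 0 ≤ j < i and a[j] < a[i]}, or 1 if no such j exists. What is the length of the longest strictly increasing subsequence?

   i    0    1    2    3    4    5    6    7    8    9   10   11   12
a[i]   22   19    7   17   10    1   11    3   16    8    2   16   22
L[i]    1    1    1    2    2    1    3    2    4    3    2    4    5

5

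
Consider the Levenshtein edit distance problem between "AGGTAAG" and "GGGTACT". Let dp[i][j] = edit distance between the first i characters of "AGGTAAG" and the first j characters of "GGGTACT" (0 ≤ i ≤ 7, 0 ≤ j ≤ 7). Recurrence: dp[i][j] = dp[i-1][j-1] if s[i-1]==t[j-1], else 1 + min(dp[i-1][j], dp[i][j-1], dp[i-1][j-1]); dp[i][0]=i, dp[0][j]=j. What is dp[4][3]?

2

   ''  G  G  G  T  A  C  T
''  0  1  2  3  4  5  6  7
 A  1  1  2  3  4  4  5  6
 G  2  1  1  2  3  4  5  6
 G  3  2  1  1  2  3  4  5
 T  4  3  2  2  1  2  3  4
 A  5  4  3  3  2  1  2  3
 A  6  5  4  4  3  2  2  3
 G  7  6  5  4  4  3  3  3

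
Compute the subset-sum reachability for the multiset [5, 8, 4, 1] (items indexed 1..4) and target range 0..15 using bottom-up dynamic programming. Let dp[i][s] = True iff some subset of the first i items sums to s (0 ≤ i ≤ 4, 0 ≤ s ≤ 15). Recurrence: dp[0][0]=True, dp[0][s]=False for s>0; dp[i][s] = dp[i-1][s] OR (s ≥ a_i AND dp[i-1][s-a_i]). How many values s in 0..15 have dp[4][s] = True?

i\s   0   1   2   3   4   5   6   7   8   9  10  11  12  13  14  15
  0   T   F   F   F   F   F   F   F   F   F   F   F   F   F   F   F
  1   T   F   F   F   F   T   F   F   F   F   F   F   F   F   F   F
  2   T   F   F   F   F   T   F   F   T   F   F   F   F   T   F   F
  3   T   F   F   F   T   T   F   F   T   T   F   F   T   T   F   F
  4   T   T   F   F   T   T   T   F   T   T   T   F   T   T   T   F

11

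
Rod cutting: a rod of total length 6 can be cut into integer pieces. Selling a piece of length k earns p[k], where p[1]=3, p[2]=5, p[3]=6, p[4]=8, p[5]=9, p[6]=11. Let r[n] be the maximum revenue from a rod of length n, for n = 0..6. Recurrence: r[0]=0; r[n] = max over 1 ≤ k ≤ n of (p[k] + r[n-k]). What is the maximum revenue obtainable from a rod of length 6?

18

   n    0    1    2    3    4    5    6
r[n]    0    3    6    9   12   15   18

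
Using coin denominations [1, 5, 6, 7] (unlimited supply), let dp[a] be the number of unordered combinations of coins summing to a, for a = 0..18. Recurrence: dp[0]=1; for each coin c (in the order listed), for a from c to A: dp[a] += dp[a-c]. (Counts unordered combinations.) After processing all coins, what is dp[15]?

after  coin     0     1     2     3     4     5     6     7     8     9    10    11    12    13    14    15    16    17    18
          1     1     1     1     1     1     1     1     1     1     1     1     1     1     1     1     1     1     1     1
          5     1     1     1     1     1     2     2     2     2     2     3     3     3     3     3     4     4     4     4
          6     1     1     1     1     1     2     3     3     3     3     4     5     6     6     6     7     8     9    10
          7     1     1     1     1     1     2     3     4     4     4     5     6     8     9    10    11    12    14    16

11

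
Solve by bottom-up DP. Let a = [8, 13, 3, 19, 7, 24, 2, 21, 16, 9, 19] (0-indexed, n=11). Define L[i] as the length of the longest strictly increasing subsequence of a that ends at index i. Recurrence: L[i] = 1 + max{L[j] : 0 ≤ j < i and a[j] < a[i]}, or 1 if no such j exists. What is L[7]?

4

   i    0    1    2    3    4    5    6    7    8    9   10
a[i]    8   13    3   19    7   24    2   21   16    9   19
L[i]    1    2    1    3    2    4    1    4    3    3    4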